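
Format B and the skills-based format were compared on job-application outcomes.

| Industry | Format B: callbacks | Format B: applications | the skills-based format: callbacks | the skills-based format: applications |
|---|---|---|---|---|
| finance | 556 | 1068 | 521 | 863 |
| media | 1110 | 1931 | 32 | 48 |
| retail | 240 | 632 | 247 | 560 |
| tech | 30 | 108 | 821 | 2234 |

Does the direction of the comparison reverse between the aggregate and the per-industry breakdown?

Finance: Format B 556/1068 = 52.1%, the skills-based format 521/863 = 60.4% → the skills-based format
Media: Format B 1110/1931 = 57.5%, the skills-based format 32/48 = 66.7% → the skills-based format
Retail: Format B 240/632 = 38.0%, the skills-based format 247/560 = 44.1% → the skills-based format
Tech: Format B 30/108 = 27.8%, the skills-based format 821/2234 = 36.8% → the skills-based format
Overall: Format B 1936/3739 = 51.8%, the skills-based format 1621/3705 = 43.8% → Format B
The skills-based format wins each industry group but Format B wins overall — the comparison reverses. The skills-based format's applications skew toward tech, which has a lower base rate.

Yes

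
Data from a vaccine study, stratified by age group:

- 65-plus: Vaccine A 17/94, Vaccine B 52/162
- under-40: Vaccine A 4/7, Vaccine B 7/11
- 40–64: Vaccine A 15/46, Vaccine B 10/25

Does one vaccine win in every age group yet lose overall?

No

65-plus: Vaccine A 17/94 = 18.1%, Vaccine B 52/162 = 32.1% → Vaccine B
Under-40: Vaccine A 4/7 = 57.1%, Vaccine B 7/11 = 63.6% → Vaccine B
40–64: Vaccine A 15/46 = 32.6%, Vaccine B 10/25 = 40.0% → Vaccine B
Overall: Vaccine A 36/147 = 24.5%, Vaccine B 69/198 = 34.8% → Vaccine B
Vaccine B wins overall and in every age group — no reversal.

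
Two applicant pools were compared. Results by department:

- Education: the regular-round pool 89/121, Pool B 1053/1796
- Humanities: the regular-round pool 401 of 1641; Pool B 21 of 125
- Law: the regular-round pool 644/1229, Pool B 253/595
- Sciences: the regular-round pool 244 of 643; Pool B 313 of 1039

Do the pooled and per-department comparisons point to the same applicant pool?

Education: the regular-round pool 89/121 = 73.6%, Pool B 1053/1796 = 58.6% → the regular-round pool
Humanities: the regular-round pool 401/1641 = 24.4%, Pool B 21/125 = 16.8% → the regular-round pool
Law: the regular-round pool 644/1229 = 52.4%, Pool B 253/595 = 42.5% → the regular-round pool
Sciences: the regular-round pool 244/643 = 37.9%, Pool B 313/1039 = 30.1% → the regular-round pool
Overall: the regular-round pool 1378/3634 = 37.9%, Pool B 1640/3555 = 46.1% → Pool B
The regular-round pool wins each department group but Pool B wins overall — the comparison reverses. The regular-round pool's applicants skew toward Humanities, which has a lower base rate.

No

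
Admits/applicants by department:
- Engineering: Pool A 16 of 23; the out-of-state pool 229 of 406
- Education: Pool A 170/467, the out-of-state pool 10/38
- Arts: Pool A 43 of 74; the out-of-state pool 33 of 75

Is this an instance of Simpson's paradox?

Engineering: Pool A 16/23 = 69.6%, the out-of-state pool 229/406 = 56.4% → Pool A
Education: Pool A 170/467 = 36.4%, the out-of-state pool 10/38 = 26.3% → Pool A
Arts: Pool A 43/74 = 58.1%, the out-of-state pool 33/75 = 44.0% → Pool A
Overall: Pool A 229/564 = 40.6%, the out-of-state pool 272/519 = 52.4% → the out-of-state pool
Pool A wins each department group but the out-of-state pool wins overall — the comparison reverses. Pool A's applicants skew toward Education, which has a lower base rate.

Yes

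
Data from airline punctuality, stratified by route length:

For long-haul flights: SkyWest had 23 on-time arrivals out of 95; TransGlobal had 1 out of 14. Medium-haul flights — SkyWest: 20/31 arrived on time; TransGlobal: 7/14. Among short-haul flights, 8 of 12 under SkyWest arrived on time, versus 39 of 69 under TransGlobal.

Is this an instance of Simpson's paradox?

Yes

Long-haul: SkyWest 23/95 = 24.2%, TransGlobal 1/14 = 7.1% → SkyWest
Medium-haul: SkyWest 20/31 = 64.5%, TransGlobal 7/14 = 50.0% → SkyWest
Short-haul: SkyWest 8/12 = 66.7%, TransGlobal 39/69 = 56.5% → SkyWest
Overall: SkyWest 51/138 = 37.0%, TransGlobal 47/97 = 48.5% → TransGlobal
SkyWest wins each route group but TransGlobal wins overall — the comparison reverses. SkyWest's flights skew toward long-haul, which has a lower base rate.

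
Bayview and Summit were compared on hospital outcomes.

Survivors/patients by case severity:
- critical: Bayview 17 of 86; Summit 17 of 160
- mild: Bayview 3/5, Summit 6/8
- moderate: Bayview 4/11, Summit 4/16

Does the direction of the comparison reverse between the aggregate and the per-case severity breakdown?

Critical: Bayview 17/86 = 19.8%, Summit 17/160 = 10.6% → Bayview
Mild: Bayview 3/5 = 60.0%, Summit 6/8 = 75.0% → Summit
Moderate: Bayview 4/11 = 36.4%, Summit 4/16 = 25.0% → Bayview
Overall: Bayview 24/102 = 23.5%, Summit 27/184 = 14.7% → Bayview
Neither sweeps: Bayview wins 2 of 3 groups, Summit wins 1. Bayview wins overall but not every group — no Simpson reversal.

No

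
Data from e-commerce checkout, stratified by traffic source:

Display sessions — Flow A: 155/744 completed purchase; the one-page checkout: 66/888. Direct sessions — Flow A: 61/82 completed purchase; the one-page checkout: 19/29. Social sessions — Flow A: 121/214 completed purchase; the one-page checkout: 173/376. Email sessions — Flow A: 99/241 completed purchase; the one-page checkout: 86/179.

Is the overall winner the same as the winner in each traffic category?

Display: Flow A 155/744 = 20.8%, the one-page checkout 66/888 = 7.4% → Flow A
Direct: Flow A 61/82 = 74.4%, the one-page checkout 19/29 = 65.5% → Flow A
Social: Flow A 121/214 = 56.5%, the one-page checkout 173/376 = 46.0% → Flow A
Email: Flow A 99/241 = 41.1%, the one-page checkout 86/179 = 48.0% → the one-page checkout
Overall: Flow A 436/1281 = 34.0%, the one-page checkout 344/1472 = 23.4% → Flow A
Neither sweeps: Flow A wins 3 of 4 groups, the one-page checkout wins 1. Flow A wins overall but not every group — no Simpson reversal.

No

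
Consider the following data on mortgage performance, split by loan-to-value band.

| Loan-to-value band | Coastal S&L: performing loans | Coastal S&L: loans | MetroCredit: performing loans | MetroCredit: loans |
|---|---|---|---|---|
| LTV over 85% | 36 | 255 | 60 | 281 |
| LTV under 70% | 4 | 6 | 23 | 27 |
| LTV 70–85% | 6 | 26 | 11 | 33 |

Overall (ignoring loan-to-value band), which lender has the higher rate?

LTV over 85%: Coastal S&L 36/255 = 14.1%, MetroCredit 60/281 = 21.4% → MetroCredit
LTV under 70%: Coastal S&L 4/6 = 66.7%, MetroCredit 23/27 = 85.2% → MetroCredit
LTV 70–85%: Coastal S&L 6/26 = 23.1%, MetroCredit 11/33 = 33.3% → MetroCredit
Overall: Coastal S&L 46/287 = 16.0%, MetroCredit 94/341 = 27.6% → MetroCredit

MetroCredit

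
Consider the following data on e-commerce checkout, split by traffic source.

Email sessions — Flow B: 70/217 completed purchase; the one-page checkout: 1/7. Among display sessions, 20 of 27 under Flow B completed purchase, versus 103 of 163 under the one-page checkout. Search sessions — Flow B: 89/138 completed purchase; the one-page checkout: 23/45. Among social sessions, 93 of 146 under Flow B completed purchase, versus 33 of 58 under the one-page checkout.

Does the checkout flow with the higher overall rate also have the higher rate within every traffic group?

Email: Flow B 70/217 = 32.3%, the one-page checkout 1/7 = 14.3% → Flow B
Display: Flow B 20/27 = 74.1%, the one-page checkout 103/163 = 63.2% → Flow B
Search: Flow B 89/138 = 64.5%, the one-page checkout 23/45 = 51.1% → Flow B
Social: Flow B 93/146 = 63.7%, the one-page checkout 33/58 = 56.9% → Flow B
Overall: Flow B 272/528 = 51.5%, the one-page checkout 160/273 = 58.6% → the one-page checkout
Flow B wins each traffic group but the one-page checkout wins overall — the comparison reverses. Flow B's sessions skew toward email, which has a lower base rate.

No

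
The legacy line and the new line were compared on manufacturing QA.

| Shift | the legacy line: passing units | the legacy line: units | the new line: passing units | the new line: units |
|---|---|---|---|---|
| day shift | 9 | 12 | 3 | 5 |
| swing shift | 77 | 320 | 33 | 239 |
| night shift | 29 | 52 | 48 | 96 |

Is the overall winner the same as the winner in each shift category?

Day shift: the legacy line 9/12 = 75.0%, the new line 3/5 = 60.0% → the legacy line
Swing shift: the legacy line 77/320 = 24.1%, the new line 33/239 = 13.8% → the legacy line
Night shift: the legacy line 29/52 = 55.8%, the new line 48/96 = 50.0% → the legacy line
Overall: the legacy line 115/384 = 29.9%, the new line 84/340 = 24.7% → the legacy line
The legacy line wins overall and in every shift group — no reversal.

Yes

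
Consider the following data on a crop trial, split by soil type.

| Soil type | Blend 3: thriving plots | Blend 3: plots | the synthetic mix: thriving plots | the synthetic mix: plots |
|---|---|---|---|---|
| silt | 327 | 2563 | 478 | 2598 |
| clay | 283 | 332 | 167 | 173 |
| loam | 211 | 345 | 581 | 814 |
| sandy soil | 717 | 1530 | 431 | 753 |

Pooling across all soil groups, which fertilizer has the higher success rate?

the synthetic mix

Silt: Blend 3 327/2563 = 12.8%, the synthetic mix 478/2598 = 18.4% → the synthetic mix
Clay: Blend 3 283/332 = 85.2%, the synthetic mix 167/173 = 96.5% → the synthetic mix
Loam: Blend 3 211/345 = 61.2%, the synthetic mix 581/814 = 71.4% → the synthetic mix
Sandy soil: Blend 3 717/1530 = 46.9%, the synthetic mix 431/753 = 57.2% → the synthetic mix
Overall: Blend 3 1538/4770 = 32.2%, the synthetic mix 1657/4338 = 38.2% → the synthetic mix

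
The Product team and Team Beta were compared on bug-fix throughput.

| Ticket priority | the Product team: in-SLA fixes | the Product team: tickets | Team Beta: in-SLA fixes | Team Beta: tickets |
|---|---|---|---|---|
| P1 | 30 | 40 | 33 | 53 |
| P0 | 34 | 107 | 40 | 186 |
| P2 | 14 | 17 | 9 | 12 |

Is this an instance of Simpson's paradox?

P1: the Product team 30/40 = 75.0%, Team Beta 33/53 = 62.3% → the Product team
P0: the Product team 34/107 = 31.8%, Team Beta 40/186 = 21.5% → the Product team
P2: the Product team 14/17 = 82.4%, Team Beta 9/12 = 75.0% → the Product team
Overall: the Product team 78/164 = 47.6%, Team Beta 82/251 = 32.7% → the Product team
The Product team wins overall and in every ticket group — no reversal.

No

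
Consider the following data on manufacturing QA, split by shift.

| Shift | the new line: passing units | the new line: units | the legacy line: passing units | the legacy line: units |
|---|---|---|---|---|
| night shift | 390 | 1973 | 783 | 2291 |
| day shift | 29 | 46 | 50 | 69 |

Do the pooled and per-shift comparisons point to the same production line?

Yes

Night shift: the new line 390/1973 = 19.8%, the legacy line 783/2291 = 34.2% → the legacy line
Day shift: the new line 29/46 = 63.0%, the legacy line 50/69 = 72.5% → the legacy line
Overall: the new line 419/2019 = 20.8%, the legacy line 833/2360 = 35.3% → the legacy line
The legacy line wins overall and in every shift group — no reversal.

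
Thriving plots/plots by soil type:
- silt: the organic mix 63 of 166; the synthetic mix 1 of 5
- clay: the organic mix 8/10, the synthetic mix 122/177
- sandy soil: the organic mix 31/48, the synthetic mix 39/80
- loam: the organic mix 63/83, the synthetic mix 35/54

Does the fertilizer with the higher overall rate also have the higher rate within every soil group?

Silt: the organic mix 63/166 = 38.0%, the synthetic mix 1/5 = 20.0% → the organic mix
Clay: the organic mix 8/10 = 80.0%, the synthetic mix 122/177 = 68.9% → the organic mix
Sandy soil: the organic mix 31/48 = 64.6%, the synthetic mix 39/80 = 48.8% → the organic mix
Loam: the organic mix 63/83 = 75.9%, the synthetic mix 35/54 = 64.8% → the organic mix
Overall: the organic mix 165/307 = 53.7%, the synthetic mix 197/316 = 62.3% → the synthetic mix
The organic mix wins each soil group but the synthetic mix wins overall — the comparison reverses. The organic mix's plots skew toward silt, which has a lower base rate.

No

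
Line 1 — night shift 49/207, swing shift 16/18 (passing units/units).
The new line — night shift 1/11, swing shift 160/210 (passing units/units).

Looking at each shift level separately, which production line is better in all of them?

Line 1

Night shift: Line 1 49/207 = 23.7%, the new line 1/11 = 9.1% → Line 1
Swing shift: Line 1 16/18 = 88.9%, the new line 160/210 = 76.2% → Line 1
Line 1 has the higher rate in both groups.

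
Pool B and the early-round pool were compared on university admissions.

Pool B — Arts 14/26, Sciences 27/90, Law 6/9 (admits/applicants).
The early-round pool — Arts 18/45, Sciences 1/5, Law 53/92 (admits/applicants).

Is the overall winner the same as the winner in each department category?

Arts: Pool B 14/26 = 53.8%, the early-round pool 18/45 = 40.0% → Pool B
Sciences: Pool B 27/90 = 30.0%, the early-round pool 1/5 = 20.0% → Pool B
Law: Pool B 6/9 = 66.7%, the early-round pool 53/92 = 57.6% → Pool B
Overall: Pool B 47/125 = 37.6%, the early-round pool 72/142 = 50.7% → the early-round pool
Pool B wins each department group but the early-round pool wins overall — the comparison reverses. Pool B's applicants skew toward Sciences, which has a lower base rate.

No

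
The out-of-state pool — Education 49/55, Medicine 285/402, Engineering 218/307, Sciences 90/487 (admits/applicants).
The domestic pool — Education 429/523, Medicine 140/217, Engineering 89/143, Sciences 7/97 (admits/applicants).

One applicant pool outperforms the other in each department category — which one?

the out-of-state pool

Education: the out-of-state pool 49/55 = 89.1%, the domestic pool 429/523 = 82.0% → the out-of-state pool
Medicine: the out-of-state pool 285/402 = 70.9%, the domestic pool 140/217 = 64.5% → the out-of-state pool
Engineering: the out-of-state pool 218/307 = 71.0%, the domestic pool 89/143 = 62.2% → the out-of-state pool
Sciences: the out-of-state pool 90/487 = 18.5%, the domestic pool 7/97 = 7.2% → the out-of-state pool
The out-of-state pool has the higher rate in all 4 groups.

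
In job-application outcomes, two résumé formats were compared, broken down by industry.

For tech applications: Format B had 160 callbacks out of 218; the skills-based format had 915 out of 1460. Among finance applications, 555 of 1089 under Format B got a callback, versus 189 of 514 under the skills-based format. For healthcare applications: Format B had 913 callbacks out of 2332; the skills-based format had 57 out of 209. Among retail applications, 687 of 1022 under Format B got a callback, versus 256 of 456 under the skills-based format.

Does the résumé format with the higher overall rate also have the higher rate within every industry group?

No

Tech: Format B 160/218 = 73.4%, the skills-based format 915/1460 = 62.7% → Format B
Finance: Format B 555/1089 = 51.0%, the skills-based format 189/514 = 36.8% → Format B
Healthcare: Format B 913/2332 = 39.2%, the skills-based format 57/209 = 27.3% → Format B
Retail: Format B 687/1022 = 67.2%, the skills-based format 256/456 = 56.1% → Format B
Overall: Format B 2315/4661 = 49.7%, the skills-based format 1417/2639 = 53.7% → the skills-based format
Format B wins each industry group but the skills-based format wins overall — the comparison reverses. Format B's applications skew toward healthcare, which has a lower base rate.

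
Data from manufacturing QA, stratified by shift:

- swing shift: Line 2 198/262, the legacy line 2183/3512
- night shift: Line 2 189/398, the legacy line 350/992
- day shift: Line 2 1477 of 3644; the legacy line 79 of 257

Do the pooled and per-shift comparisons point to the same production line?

Swing shift: Line 2 198/262 = 75.6%, the legacy line 2183/3512 = 62.2% → Line 2
Night shift: Line 2 189/398 = 47.5%, the legacy line 350/992 = 35.3% → Line 2
Day shift: Line 2 1477/3644 = 40.5%, the legacy line 79/257 = 30.7% → Line 2
Overall: Line 2 1864/4304 = 43.3%, the legacy line 2612/4761 = 54.9% → the legacy line
Line 2 wins each shift group but the legacy line wins overall — the comparison reverses. Line 2's units skew toward day shift, which has a lower base rate.

No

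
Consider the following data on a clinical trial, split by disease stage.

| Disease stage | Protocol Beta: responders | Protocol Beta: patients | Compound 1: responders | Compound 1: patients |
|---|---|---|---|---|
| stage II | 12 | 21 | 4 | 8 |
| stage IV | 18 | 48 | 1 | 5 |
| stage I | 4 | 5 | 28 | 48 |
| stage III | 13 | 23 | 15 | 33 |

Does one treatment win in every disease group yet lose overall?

Yes

Stage II: Protocol Beta 12/21 = 57.1%, Compound 1 4/8 = 50.0% → Protocol Beta
Stage IV: Protocol Beta 18/48 = 37.5%, Compound 1 1/5 = 20.0% → Protocol Beta
Stage I: Protocol Beta 4/5 = 80.0%, Compound 1 28/48 = 58.3% → Protocol Beta
Stage III: Protocol Beta 13/23 = 56.5%, Compound 1 15/33 = 45.5% → Protocol Beta
Overall: Protocol Beta 47/97 = 48.5%, Compound 1 48/94 = 51.1% → Compound 1
Protocol Beta wins each disease group but Compound 1 wins overall — the comparison reverses. Protocol Beta's patients skew toward stage IV, which has a lower base rate.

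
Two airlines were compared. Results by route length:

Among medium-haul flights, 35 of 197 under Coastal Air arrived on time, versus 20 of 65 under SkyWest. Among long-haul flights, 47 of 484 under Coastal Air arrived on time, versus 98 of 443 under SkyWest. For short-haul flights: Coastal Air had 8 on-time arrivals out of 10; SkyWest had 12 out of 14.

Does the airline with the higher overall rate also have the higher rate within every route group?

Yes

Medium-haul: Coastal Air 35/197 = 17.8%, SkyWest 20/65 = 30.8% → SkyWest
Long-haul: Coastal Air 47/484 = 9.7%, SkyWest 98/443 = 22.1% → SkyWest
Short-haul: Coastal Air 8/10 = 80.0%, SkyWest 12/14 = 85.7% → SkyWest
Overall: Coastal Air 90/691 = 13.0%, SkyWest 130/522 = 24.9% → SkyWest
SkyWest wins overall and in every route group — no reversal.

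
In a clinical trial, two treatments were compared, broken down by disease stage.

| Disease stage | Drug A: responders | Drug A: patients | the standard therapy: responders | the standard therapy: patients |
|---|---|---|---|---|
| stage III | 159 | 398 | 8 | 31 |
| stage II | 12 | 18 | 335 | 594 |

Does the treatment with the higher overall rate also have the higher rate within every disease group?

Stage III: Drug A 159/398 = 39.9%, the standard therapy 8/31 = 25.8% → Drug A
Stage II: Drug A 12/18 = 66.7%, the standard therapy 335/594 = 56.4% → Drug A
Overall: Drug A 171/416 = 41.1%, the standard therapy 343/625 = 54.9% → the standard therapy
Drug A wins each disease group but the standard therapy wins overall — the comparison reverses. Drug A's patients skew toward stage III, which has a lower base rate.

No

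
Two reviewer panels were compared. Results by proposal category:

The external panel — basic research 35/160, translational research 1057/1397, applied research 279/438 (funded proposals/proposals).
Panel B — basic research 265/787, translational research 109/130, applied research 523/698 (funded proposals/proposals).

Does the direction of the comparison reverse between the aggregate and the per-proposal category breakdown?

Yes

Basic research: the external panel 35/160 = 21.9%, Panel B 265/787 = 33.7% → Panel B
Translational research: the external panel 1057/1397 = 75.7%, Panel B 109/130 = 83.8% → Panel B
Applied research: the external panel 279/438 = 63.7%, Panel B 523/698 = 74.9% → Panel B
Overall: the external panel 1371/1995 = 68.7%, Panel B 897/1615 = 55.5% → the external panel
Panel B wins each proposal group but the external panel wins overall — the comparison reverses. Panel B's proposals skew toward basic research, which has a lower base rate.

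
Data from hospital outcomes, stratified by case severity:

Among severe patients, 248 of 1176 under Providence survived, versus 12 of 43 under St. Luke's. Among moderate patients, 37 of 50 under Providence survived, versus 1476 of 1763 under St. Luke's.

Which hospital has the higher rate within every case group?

Severe: Providence 248/1176 = 21.1%, St. Luke's 12/43 = 27.9% → St. Luke's
Moderate: Providence 37/50 = 74.0%, St. Luke's 1476/1763 = 83.7% → St. Luke's
St. Luke's has the higher rate in both groups.

St. Luke's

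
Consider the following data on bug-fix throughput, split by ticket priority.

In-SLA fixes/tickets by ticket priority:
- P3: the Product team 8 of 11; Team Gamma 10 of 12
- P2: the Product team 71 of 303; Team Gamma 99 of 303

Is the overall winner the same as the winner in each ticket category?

P3: the Product team 8/11 = 72.7%, Team Gamma 10/12 = 83.3% → Team Gamma
P2: the Product team 71/303 = 23.4%, Team Gamma 99/303 = 32.7% → Team Gamma
Overall: the Product team 79/314 = 25.2%, Team Gamma 109/315 = 34.6% → Team Gamma
Team Gamma wins overall and in every ticket group — no reversal.

Yes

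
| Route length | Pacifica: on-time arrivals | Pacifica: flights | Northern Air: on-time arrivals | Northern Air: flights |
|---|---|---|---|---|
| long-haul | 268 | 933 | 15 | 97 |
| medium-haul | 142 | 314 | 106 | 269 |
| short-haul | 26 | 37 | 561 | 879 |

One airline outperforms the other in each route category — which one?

Long-haul: Pacifica 268/933 = 28.7%, Northern Air 15/97 = 15.5% → Pacifica
Medium-haul: Pacifica 142/314 = 45.2%, Northern Air 106/269 = 39.4% → Pacifica
Short-haul: Pacifica 26/37 = 70.3%, Northern Air 561/879 = 63.8% → Pacifica
Pacifica has the higher rate in all 3 groups.

Pacifica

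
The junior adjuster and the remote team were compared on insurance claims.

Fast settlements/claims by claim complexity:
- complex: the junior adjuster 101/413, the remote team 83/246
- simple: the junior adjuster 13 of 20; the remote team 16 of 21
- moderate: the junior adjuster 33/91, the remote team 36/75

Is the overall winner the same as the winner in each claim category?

Complex: the junior adjuster 101/413 = 24.5%, the remote team 83/246 = 33.7% → the remote team
Simple: the junior adjuster 13/20 = 65.0%, the remote team 16/21 = 76.2% → the remote team
Moderate: the junior adjuster 33/91 = 36.3%, the remote team 36/75 = 48.0% → the remote team
Overall: the junior adjuster 147/524 = 28.1%, the remote team 135/342 = 39.5% → the remote team
The remote team wins overall and in every claim group — no reversal.

Yes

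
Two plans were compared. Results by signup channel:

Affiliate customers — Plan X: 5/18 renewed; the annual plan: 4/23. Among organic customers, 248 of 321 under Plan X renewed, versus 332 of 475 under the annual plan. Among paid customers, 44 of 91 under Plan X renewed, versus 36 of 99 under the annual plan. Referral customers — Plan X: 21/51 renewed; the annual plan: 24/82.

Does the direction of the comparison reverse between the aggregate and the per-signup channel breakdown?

No

Affiliate: Plan X 5/18 = 27.8%, the annual plan 4/23 = 17.4% → Plan X
Organic: Plan X 248/321 = 77.3%, the annual plan 332/475 = 69.9% → Plan X
Paid: Plan X 44/91 = 48.4%, the annual plan 36/99 = 36.4% → Plan X
Referral: Plan X 21/51 = 41.2%, the annual plan 24/82 = 29.3% → Plan X
Overall: Plan X 318/481 = 66.1%, the annual plan 396/679 = 58.3% → Plan X
Plan X wins overall and in every signup group — no reversal.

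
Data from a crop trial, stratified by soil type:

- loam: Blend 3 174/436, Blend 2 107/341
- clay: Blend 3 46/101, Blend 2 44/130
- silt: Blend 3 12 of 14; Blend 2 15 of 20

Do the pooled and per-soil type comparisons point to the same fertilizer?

Loam: Blend 3 174/436 = 39.9%, Blend 2 107/341 = 31.4% → Blend 3
Clay: Blend 3 46/101 = 45.5%, Blend 2 44/130 = 33.8% → Blend 3
Silt: Blend 3 12/14 = 85.7%, Blend 2 15/20 = 75.0% → Blend 3
Overall: Blend 3 232/551 = 42.1%, Blend 2 166/491 = 33.8% → Blend 3
Blend 3 wins overall and in every soil group — no reversal.

Yes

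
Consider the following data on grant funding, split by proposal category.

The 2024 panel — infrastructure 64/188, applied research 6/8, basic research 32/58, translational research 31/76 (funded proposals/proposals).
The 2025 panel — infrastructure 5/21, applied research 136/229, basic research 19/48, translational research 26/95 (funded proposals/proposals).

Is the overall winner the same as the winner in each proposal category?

No

Infrastructure: the 2024 panel 64/188 = 34.0%, the 2025 panel 5/21 = 23.8% → the 2024 panel
Applied research: the 2024 panel 6/8 = 75.0%, the 2025 panel 136/229 = 59.4% → the 2024 panel
Basic research: the 2024 panel 32/58 = 55.2%, the 2025 panel 19/48 = 39.6% → the 2024 panel
Translational research: the 2024 panel 31/76 = 40.8%, the 2025 panel 26/95 = 27.4% → the 2024 panel
Overall: the 2024 panel 133/330 = 40.3%, the 2025 panel 186/393 = 47.3% → the 2025 panel
The 2024 panel wins each proposal group but the 2025 panel wins overall — the comparison reverses. The 2024 panel's proposals skew toward infrastructure, which has a lower base rate.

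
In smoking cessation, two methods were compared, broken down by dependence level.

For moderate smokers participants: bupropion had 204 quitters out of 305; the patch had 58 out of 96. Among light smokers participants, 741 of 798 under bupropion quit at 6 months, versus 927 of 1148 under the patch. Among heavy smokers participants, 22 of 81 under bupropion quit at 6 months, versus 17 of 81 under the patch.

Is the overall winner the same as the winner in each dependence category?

Yes

Moderate smokers: bupropion 204/305 = 66.9%, the patch 58/96 = 60.4% → bupropion
Light smokers: bupropion 741/798 = 92.9%, the patch 927/1148 = 80.7% → bupropion
Heavy smokers: bupropion 22/81 = 27.2%, the patch 17/81 = 21.0% → bupropion
Overall: bupropion 967/1184 = 81.7%, the patch 1002/1325 = 75.6% → bupropion
Bupropion wins overall and in every dependence group — no reversal.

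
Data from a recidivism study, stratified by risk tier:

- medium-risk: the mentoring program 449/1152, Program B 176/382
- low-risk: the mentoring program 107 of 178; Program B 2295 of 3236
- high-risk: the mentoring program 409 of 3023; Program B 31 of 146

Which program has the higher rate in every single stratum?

Medium-risk: the mentoring program 449/1152 = 39.0%, Program B 176/382 = 46.1% → Program B
Low-risk: the mentoring program 107/178 = 60.1%, Program B 2295/3236 = 70.9% → Program B
High-risk: the mentoring program 409/3023 = 13.5%, Program B 31/146 = 21.2% → Program B
Program B has the higher rate in all 3 groups.

Program B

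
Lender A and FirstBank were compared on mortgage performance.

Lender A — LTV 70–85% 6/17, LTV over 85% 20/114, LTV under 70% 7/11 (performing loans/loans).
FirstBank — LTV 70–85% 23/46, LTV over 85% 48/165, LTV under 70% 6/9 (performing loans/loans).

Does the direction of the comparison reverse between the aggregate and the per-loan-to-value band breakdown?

No

LTV 70–85%: Lender A 6/17 = 35.3%, FirstBank 23/46 = 50.0% → FirstBank
LTV over 85%: Lender A 20/114 = 17.5%, FirstBank 48/165 = 29.1% → FirstBank
LTV under 70%: Lender A 7/11 = 63.6%, FirstBank 6/9 = 66.7% → FirstBank
Overall: Lender A 33/142 = 23.2%, FirstBank 77/220 = 35.0% → FirstBank
FirstBank wins overall and in every loan-to-value group — no reversal.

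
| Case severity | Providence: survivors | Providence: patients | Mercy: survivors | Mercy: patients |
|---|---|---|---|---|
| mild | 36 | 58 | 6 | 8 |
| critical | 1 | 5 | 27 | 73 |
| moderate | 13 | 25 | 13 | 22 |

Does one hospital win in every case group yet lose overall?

Mild: Providence 36/58 = 62.1%, Mercy 6/8 = 75.0% → Mercy
Critical: Providence 1/5 = 20.0%, Mercy 27/73 = 37.0% → Mercy
Moderate: Providence 13/25 = 52.0%, Mercy 13/22 = 59.1% → Mercy
Overall: Providence 50/88 = 56.8%, Mercy 46/103 = 44.7% → Providence
Mercy wins each case group but Providence wins overall — the comparison reverses. Mercy's patients skew toward critical, which has a lower base rate.

Yes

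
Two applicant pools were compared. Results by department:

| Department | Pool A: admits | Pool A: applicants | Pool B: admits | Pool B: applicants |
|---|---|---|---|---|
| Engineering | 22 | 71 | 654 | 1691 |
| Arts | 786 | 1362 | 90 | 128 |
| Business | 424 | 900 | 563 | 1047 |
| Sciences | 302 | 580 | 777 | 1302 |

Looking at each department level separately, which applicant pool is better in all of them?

Pool B

Engineering: Pool A 22/71 = 31.0%, Pool B 654/1691 = 38.7% → Pool B
Arts: Pool A 786/1362 = 57.7%, Pool B 90/128 = 70.3% → Pool B
Business: Pool A 424/900 = 47.1%, Pool B 563/1047 = 53.8% → Pool B
Sciences: Pool A 302/580 = 52.1%, Pool B 777/1302 = 59.7% → Pool B
Pool B has the higher rate in all 4 groups.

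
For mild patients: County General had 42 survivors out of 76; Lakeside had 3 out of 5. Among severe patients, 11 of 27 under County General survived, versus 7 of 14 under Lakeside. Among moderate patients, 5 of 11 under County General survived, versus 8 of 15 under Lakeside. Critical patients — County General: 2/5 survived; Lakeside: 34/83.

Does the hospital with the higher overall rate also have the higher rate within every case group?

No

Mild: County General 42/76 = 55.3%, Lakeside 3/5 = 60.0% → Lakeside
Severe: County General 11/27 = 40.7%, Lakeside 7/14 = 50.0% → Lakeside
Moderate: County General 5/11 = 45.5%, Lakeside 8/15 = 53.3% → Lakeside
Critical: County General 2/5 = 40.0%, Lakeside 34/83 = 41.0% → Lakeside
Overall: County General 60/119 = 50.4%, Lakeside 52/117 = 44.4% → County General
Lakeside wins each case group but County General wins overall — the comparison reverses. Lakeside's patients skew toward critical, which has a lower base rate.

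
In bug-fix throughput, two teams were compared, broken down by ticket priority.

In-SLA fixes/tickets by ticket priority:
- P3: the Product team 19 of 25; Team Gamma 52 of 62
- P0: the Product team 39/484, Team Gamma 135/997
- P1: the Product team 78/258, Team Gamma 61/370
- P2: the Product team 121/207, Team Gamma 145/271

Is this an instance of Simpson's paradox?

No

P3: the Product team 19/25 = 76.0%, Team Gamma 52/62 = 83.9% → Team Gamma
P0: the Product team 39/484 = 8.1%, Team Gamma 135/997 = 13.5% → Team Gamma
P1: the Product team 78/258 = 30.2%, Team Gamma 61/370 = 16.5% → the Product team
P2: the Product team 121/207 = 58.5%, Team Gamma 145/271 = 53.5% → the Product team
Overall: the Product team 257/974 = 26.4%, Team Gamma 393/1700 = 23.1% → the Product team
Neither sweeps: the Product team wins 2 of 4 groups, Team Gamma wins 2. The Product team wins overall but not every group — no Simpson reversal.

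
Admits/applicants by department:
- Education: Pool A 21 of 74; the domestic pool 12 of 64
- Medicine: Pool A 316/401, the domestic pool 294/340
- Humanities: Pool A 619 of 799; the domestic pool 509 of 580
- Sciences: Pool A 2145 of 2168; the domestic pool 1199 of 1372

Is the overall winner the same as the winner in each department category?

Education: Pool A 21/74 = 28.4%, the domestic pool 12/64 = 18.8% → Pool A
Medicine: Pool A 316/401 = 78.8%, the domestic pool 294/340 = 86.5% → the domestic pool
Humanities: Pool A 619/799 = 77.5%, the domestic pool 509/580 = 87.8% → the domestic pool
Sciences: Pool A 2145/2168 = 98.9%, the domestic pool 1199/1372 = 87.4% → Pool A
Overall: Pool A 3101/3442 = 90.1%, the domestic pool 2014/2356 = 85.5% → Pool A
Neither sweeps: Pool A wins 2 of 4 groups, the domestic pool wins 2. Pool A wins overall but not every group — no Simpson reversal.

No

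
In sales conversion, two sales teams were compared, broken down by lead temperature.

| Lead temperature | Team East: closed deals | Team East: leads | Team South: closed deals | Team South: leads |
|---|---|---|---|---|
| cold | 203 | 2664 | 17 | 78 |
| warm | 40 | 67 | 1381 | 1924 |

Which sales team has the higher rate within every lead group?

Team South

Cold: Team East 203/2664 = 7.6%, Team South 17/78 = 21.8% → Team South
Warm: Team East 40/67 = 59.7%, Team South 1381/1924 = 71.8% → Team South
Team South has the higher rate in both groups.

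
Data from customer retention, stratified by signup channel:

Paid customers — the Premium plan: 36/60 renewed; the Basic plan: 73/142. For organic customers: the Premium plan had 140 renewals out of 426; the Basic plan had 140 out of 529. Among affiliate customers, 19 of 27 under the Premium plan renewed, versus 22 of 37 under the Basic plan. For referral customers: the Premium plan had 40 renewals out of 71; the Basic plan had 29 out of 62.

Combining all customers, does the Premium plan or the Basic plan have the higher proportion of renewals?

the Premium plan

Paid: the Premium plan 36/60 = 60.0%, the Basic plan 73/142 = 51.4% → the Premium plan
Organic: the Premium plan 140/426 = 32.9%, the Basic plan 140/529 = 26.5% → the Premium plan
Affiliate: the Premium plan 19/27 = 70.4%, the Basic plan 22/37 = 59.5% → the Premium plan
Referral: the Premium plan 40/71 = 56.3%, the Basic plan 29/62 = 46.8% → the Premium plan
Overall: the Premium plan 235/584 = 40.2%, the Basic plan 264/770 = 34.3% → the Premium plan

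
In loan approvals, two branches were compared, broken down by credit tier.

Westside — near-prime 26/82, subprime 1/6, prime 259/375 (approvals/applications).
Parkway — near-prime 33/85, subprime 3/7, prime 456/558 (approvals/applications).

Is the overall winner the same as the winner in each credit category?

Near-prime: Westside 26/82 = 31.7%, Parkway 33/85 = 38.8% → Parkway
Subprime: Westside 1/6 = 16.7%, Parkway 3/7 = 42.9% → Parkway
Prime: Westside 259/375 = 69.1%, Parkway 456/558 = 81.7% → Parkway
Overall: Westside 286/463 = 61.8%, Parkway 492/650 = 75.7% → Parkway
Parkway wins overall and in every credit group — no reversal.

Yes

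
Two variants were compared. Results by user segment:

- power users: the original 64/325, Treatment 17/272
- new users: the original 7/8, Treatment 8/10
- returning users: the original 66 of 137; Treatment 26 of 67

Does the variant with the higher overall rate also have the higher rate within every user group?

Power users: the original 64/325 = 19.7%, Treatment 17/272 = 6.2% → the original
New users: the original 7/8 = 87.5%, Treatment 8/10 = 80.0% → the original
Returning users: the original 66/137 = 48.2%, Treatment 26/67 = 38.8% → the original
Overall: the original 137/470 = 29.1%, Treatment 51/349 = 14.6% → the original
The original wins overall and in every user group — no reversal.

Yes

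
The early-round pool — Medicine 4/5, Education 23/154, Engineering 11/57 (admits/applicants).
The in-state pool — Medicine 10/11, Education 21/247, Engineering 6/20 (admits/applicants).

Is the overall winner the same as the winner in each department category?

No

Medicine: the early-round pool 4/5 = 80.0%, the in-state pool 10/11 = 90.9% → the in-state pool
Education: the early-round pool 23/154 = 14.9%, the in-state pool 21/247 = 8.5% → the early-round pool
Engineering: the early-round pool 11/57 = 19.3%, the in-state pool 6/20 = 30.0% → the in-state pool
Overall: the early-round pool 38/216 = 17.6%, the in-state pool 37/278 = 13.3% → the early-round pool
Neither sweeps: the early-round pool wins 1 of 3 groups, the in-state pool wins 2. The early-round pool wins overall but not every group — no Simpson reversal.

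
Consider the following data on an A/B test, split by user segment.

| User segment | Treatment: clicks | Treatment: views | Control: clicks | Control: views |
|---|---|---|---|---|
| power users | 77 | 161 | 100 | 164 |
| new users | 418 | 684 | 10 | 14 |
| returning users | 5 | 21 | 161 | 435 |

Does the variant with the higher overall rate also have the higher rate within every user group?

Power users: Treatment 77/161 = 47.8%, Control 100/164 = 61.0% → Control
New users: Treatment 418/684 = 61.1%, Control 10/14 = 71.4% → Control
Returning users: Treatment 5/21 = 23.8%, Control 161/435 = 37.0% → Control
Overall: Treatment 500/866 = 57.7%, Control 271/613 = 44.2% → Treatment
Control wins each user group but Treatment wins overall — the comparison reverses. Control's views skew toward returning users, which has a lower base rate.

No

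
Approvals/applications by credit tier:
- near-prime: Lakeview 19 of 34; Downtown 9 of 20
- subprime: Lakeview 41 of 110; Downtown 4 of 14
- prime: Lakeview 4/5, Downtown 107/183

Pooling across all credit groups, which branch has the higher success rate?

Downtown

Near-prime: Lakeview 19/34 = 55.9%, Downtown 9/20 = 45.0% → Lakeview
Subprime: Lakeview 41/110 = 37.3%, Downtown 4/14 = 28.6% → Lakeview
Prime: Lakeview 4/5 = 80.0%, Downtown 107/183 = 58.5% → Lakeview
Overall: Lakeview 64/149 = 43.0%, Downtown 120/217 = 55.3% → Downtown
(Lakeview wins every credit group but Downtown wins overall — Lakeview's applications skew toward the low-rate subprime group.)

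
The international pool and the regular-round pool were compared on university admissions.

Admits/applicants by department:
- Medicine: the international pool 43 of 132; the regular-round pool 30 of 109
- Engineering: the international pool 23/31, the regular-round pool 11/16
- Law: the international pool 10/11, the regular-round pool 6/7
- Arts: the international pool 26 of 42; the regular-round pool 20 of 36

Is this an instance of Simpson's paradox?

No

Medicine: the international pool 43/132 = 32.6%, the regular-round pool 30/109 = 27.5% → the international pool
Engineering: the international pool 23/31 = 74.2%, the regular-round pool 11/16 = 68.8% → the international pool
Law: the international pool 10/11 = 90.9%, the regular-round pool 6/7 = 85.7% → the international pool
Arts: the international pool 26/42 = 61.9%, the regular-round pool 20/36 = 55.6% → the international pool
Overall: the international pool 102/216 = 47.2%, the regular-round pool 67/168 = 39.9% → the international pool
The international pool wins overall and in every department group — no reversal.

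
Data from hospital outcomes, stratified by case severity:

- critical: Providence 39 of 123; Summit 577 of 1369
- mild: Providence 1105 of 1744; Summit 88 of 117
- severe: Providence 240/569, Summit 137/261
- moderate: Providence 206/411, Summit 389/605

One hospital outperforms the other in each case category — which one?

Summit

Critical: Providence 39/123 = 31.7%, Summit 577/1369 = 42.1% → Summit
Mild: Providence 1105/1744 = 63.4%, Summit 88/117 = 75.2% → Summit
Severe: Providence 240/569 = 42.2%, Summit 137/261 = 52.5% → Summit
Moderate: Providence 206/411 = 50.1%, Summit 389/605 = 64.3% → Summit
Summit has the higher rate in all 4 groups.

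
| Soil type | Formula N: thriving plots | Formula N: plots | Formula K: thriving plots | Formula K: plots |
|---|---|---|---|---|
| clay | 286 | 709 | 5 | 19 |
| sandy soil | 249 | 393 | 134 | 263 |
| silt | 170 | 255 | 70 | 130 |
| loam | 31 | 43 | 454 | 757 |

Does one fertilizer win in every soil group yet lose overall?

Yes

Clay: Formula N 286/709 = 40.3%, Formula K 5/19 = 26.3% → Formula N
Sandy soil: Formula N 249/393 = 63.4%, Formula K 134/263 = 51.0% → Formula N
Silt: Formula N 170/255 = 66.7%, Formula K 70/130 = 53.8% → Formula N
Loam: Formula N 31/43 = 72.1%, Formula K 454/757 = 60.0% → Formula N
Overall: Formula N 736/1400 = 52.6%, Formula K 663/1169 = 56.7% → Formula K
Formula N wins each soil group but Formula K wins overall — the comparison reverses. Formula N's plots skew toward clay, which has a lower base rate.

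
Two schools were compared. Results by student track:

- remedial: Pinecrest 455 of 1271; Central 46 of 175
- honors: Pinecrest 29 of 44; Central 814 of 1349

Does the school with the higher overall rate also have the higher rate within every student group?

Remedial: Pinecrest 455/1271 = 35.8%, Central 46/175 = 26.3% → Pinecrest
Honors: Pinecrest 29/44 = 65.9%, Central 814/1349 = 60.3% → Pinecrest
Overall: Pinecrest 484/1315 = 36.8%, Central 860/1524 = 56.4% → Central
Pinecrest wins each student group but Central wins overall — the comparison reverses. Pinecrest's students skew toward remedial, which has a lower base rate.

No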